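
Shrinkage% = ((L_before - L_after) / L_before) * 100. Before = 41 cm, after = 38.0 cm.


Formula: Shrinkage% = ((L_before - L_after) / L_before) * 100
Step 1: Shrinkage = 41 - 38.0 = 3.0 cm
Step 2: Shrinkage% = (3.0 / 41) * 100
Step 3: Shrinkage% = 0.073171 * 100 = 7.3171% ≈ 7.3%

7.3%


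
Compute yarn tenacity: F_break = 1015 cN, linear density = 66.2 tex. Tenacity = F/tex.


Formula: Tenacity = Breaking force / Linear density
Tenacity = 1015 cN / 66.2 tex
Tenacity = 15.33 cN/tex

15.33 cN/tex


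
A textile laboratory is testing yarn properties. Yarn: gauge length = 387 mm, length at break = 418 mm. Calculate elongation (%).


Formula: Elongation (%) = ((L_break - L0) / L0) * 100
Step 1: Extension = 418 - 387 = 31 mm
Step 2: Elongation = (31 / 387) * 100
Step 3: Elongation = 0.080103 * 100 = 8.0103% ≈ 8.0%

8.0%


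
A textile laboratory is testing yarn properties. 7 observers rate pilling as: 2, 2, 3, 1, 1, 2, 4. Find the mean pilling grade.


Formula: Mean = sum / count
Sum = 2 + 2 + 3 + 1 + 1 + 2 + 4 = 15
Mean = 15 / 7 = 2.1

2.1


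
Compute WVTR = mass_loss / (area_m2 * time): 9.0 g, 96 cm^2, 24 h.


Formula: WVTR = mass_loss / (area * time)
Step 1: Convert area: 96 cm^2 = 0.0096 m^2
Step 2: WVTR = 9.0 g / (0.0096 m^2 * 24 h)
Step 3: WVTR = 9.0 / 0.2304 = 39.1 g/m^2/h

39.1 g/m^2/h


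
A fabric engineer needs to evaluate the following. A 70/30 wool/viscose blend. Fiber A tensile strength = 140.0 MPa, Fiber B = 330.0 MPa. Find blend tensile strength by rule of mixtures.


Formula: Blend property = (fraction_A * property_A) + (fraction_B * property_B)
Step 1: Contribution A = 70/100 * 140.0 MPa = 98.0 MPa
Step 2: Contribution B = 30/100 * 330.0 MPa = 99.0 MPa
Step 3: Blend tensile strength = 98.0 + 99.0 = 197.0 MPa

197.0 MPa


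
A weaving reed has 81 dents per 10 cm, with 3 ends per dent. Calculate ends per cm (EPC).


Formula: EPC = (dents per 10 cm * ends per dent) / 10
Step 1: Total ends per 10 cm = 81 * 3 = 243
Step 2: EPC = 243 / 10 = 24.3 ends/cm

24.3 ends/cm


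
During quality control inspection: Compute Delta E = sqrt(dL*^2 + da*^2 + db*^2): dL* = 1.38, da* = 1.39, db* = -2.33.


Formula: Delta E = sqrt(dL*^2 + da*^2 + db*^2)
Step 1: dL*^2 = 1.38^2 = 1.9044
Step 2: da*^2 = 1.39^2 = 1.9321
Step 3: db*^2 = (-2.33)^2 = 5.4289
Step 4: Sum = 1.9044 + 1.9321 + 5.4289 = 9.2654
Step 5: Delta E = sqrt(9.2654) = 3.04

3.04 Delta E


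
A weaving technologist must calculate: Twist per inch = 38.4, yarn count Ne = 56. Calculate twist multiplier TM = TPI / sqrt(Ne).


Formula: TM = TPI / sqrt(Ne)
Step 1: sqrt(Ne) = sqrt(56) = 7.4833
Step 2: TM = 38.4 / 7.4833 = 5.13

5.13 TM


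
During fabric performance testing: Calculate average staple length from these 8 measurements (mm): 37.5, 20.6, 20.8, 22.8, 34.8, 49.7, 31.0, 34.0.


Formula: Mean = sum of lengths / count
Sum = 37.5 + 20.6 + 20.8 + 22.8 + 34.8 + 49.7 + 31.0 + 34.0
Sum = 251.2 mm
Mean = 251.2 / 8 = 31.40 mm

31.40 mm


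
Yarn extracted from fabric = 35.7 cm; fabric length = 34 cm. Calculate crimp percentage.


Formula: Crimp% = ((L_yarn - L_fabric) / L_fabric) * 100
Step 1: Extension = 35.7 - 34 = 1.7 cm
Step 2: Crimp% = (1.7 / 34) * 100
Step 3: Crimp% = 0.05 * 100 = 5.0%

5.0%


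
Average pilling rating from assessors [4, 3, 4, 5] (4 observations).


Formula: Mean = sum / count
Sum = 4 + 3 + 4 + 5 = 16
Mean = 16 / 4 = 4.0

4.0


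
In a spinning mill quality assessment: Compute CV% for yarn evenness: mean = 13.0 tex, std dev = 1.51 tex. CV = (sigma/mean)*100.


Formula: CV% = (standard deviation / mean) * 100
Step 1: Ratio = 1.51 / 13.0 = 0.116154
Step 2: CV% = 0.116154 * 100 = 11.6154% ≈ 11.6%

11.6%


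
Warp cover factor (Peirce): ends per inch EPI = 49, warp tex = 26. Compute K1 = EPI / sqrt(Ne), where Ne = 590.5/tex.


Formula: K1 = EPI / sqrt(Ne), with Ne = 590.5 / tex_warp
Step 1: Ne = 590.5 / 26 = 22.712
Step 2: sqrt(Ne) = sqrt(22.712) = 4.7657
Step 3: K1 = 49 / 4.7657 = 10.3

10.3


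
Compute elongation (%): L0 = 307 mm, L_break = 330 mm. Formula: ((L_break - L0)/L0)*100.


Formula: Elongation (%) = ((L_break - L0) / L0) * 100
Step 1: Extension = 330 - 307 = 23 mm
Step 2: Elongation = (23 / 307) * 100
Step 3: Elongation = 0.074919 * 100 = 7.4919% ≈ 7.5%

7.5%


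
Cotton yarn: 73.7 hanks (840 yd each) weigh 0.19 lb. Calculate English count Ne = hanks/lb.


Formula: Ne = hanks / mass_lb
Substituting: Ne = 73.7 / 0.19
Ne = 387.9

387.9 Ne


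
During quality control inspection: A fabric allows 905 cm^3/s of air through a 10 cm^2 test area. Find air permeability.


Formula: Air Permeability = Airflow / Test Area
AP = 905 cm^3/s / 10 cm^2
AP = 90.5 cm^3/s/cm^2

90.5 cm^3/s/cm^2


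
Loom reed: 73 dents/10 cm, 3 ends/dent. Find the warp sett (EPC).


Formula: EPC = (dents per 10 cm * ends per dent) / 10
Step 1: Total ends per 10 cm = 73 * 3 = 219
Step 2: EPC = 219 / 10 = 21.9 ends/cm

21.9 ends/cm


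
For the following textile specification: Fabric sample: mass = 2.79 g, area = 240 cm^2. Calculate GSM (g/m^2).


Formula: GSM = mass_g / area_m2
Step 1: Convert area: 240 cm^2 = 240 / 10000 = 0.024 m^2
Step 2: GSM = 2.79 g / 0.024 m^2 = 116.3 g/m^2

116.3 g/m^2


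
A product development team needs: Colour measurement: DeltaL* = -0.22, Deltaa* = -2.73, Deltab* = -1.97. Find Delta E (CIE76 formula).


Formula: Delta E = sqrt(dL*^2 + da*^2 + db*^2)
Step 1: dL*^2 = (-0.22)^2 = 0.0484
Step 2: da*^2 = (-2.73)^2 = 7.4529
Step 3: db*^2 = (-1.97)^2 = 3.8809
Step 4: Sum = 0.0484 + 7.4529 + 3.8809 = 11.3822
Step 5: Delta E = sqrt(11.3822) = 3.37

3.37 Delta E


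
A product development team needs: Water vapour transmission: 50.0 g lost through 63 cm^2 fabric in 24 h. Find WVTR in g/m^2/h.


Formula: WVTR = mass_loss / (area * time)
Step 1: Convert area: 63 cm^2 = 0.0063 m^2
Step 2: WVTR = 50.0 g / (0.0063 m^2 * 24 h)
Step 3: WVTR = 50.0 / 0.1512 = 330.7 g/m^2/h

330.7 g/m^2/h


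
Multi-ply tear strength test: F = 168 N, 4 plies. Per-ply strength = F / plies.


Formula: Per-ply strength = Total force / Number of plies
Per-ply = 168 N / 4
Per-ply = 42 N

42 N


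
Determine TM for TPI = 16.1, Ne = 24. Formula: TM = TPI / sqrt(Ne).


Formula: TM = TPI / sqrt(Ne)
Step 1: sqrt(Ne) = sqrt(24) = 4.899
Step 2: TM = 16.1 / 4.899 = 3.29

3.29 TM


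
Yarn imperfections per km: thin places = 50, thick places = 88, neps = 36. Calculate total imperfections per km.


Formula: Total = thin places + thick places + neps
Total = 50 + 88 + 36
Total = 174 imperfections/km

174 imperfections/km


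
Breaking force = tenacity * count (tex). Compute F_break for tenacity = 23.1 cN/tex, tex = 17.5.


Formula: Breaking force = Tenacity * Linear density
F = 23.1 cN/tex * 17.5 tex
F = 404.25 cN

404.25 cN


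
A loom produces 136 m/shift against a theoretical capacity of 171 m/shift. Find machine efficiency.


Formula: Efficiency% = (Actual output / Theoretical output) * 100
Efficiency% = (136 / 171) * 100
Efficiency% = 0.795322 * 100 = 79.5322% ≈ 79.5%

79.5%


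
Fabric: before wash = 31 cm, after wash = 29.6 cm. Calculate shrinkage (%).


Formula: Shrinkage% = ((L_before - L_after) / L_before) * 100
Step 1: Shrinkage = 31 - 29.6 = 1.4 cm
Step 2: Shrinkage% = (1.4 / 31) * 100
Step 3: Shrinkage% = 0.045161 * 100 = 4.5161% ≈ 4.5%

4.5%


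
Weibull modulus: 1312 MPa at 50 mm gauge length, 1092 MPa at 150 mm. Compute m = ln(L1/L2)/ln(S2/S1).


Formula: m = ln(L1/L2) / ln(S2/S1)
Step 1: ln(L1/L2) = ln(50/150) = -1.09861
Step 2: S2/S1 = 1092/1312 = 0.83232
Step 3: ln(S2/S1) = ln(0.83232) = -0.18354
Step 4: m = -1.09861 / -0.18354 = 5.99

5.99 (Weibull m)


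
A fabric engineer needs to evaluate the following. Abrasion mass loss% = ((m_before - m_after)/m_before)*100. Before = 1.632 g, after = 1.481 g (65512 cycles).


Formula: Mass loss% = ((m_before - m_after) / m_before) * 100
Step 1: Mass loss = 1.632 - 1.481 = 0.151 g
Step 2: Ratio = 0.151 / 1.632 = 0.0925245
Step 3: Mass loss% = 0.0925245 * 100 = 9.25245% ≈ 9.25%

9.25%


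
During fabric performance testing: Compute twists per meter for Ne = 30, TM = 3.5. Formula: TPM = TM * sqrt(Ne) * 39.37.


Formula: TPM = TM * sqrt(Ne) * 39.37
Step 1: sqrt(Ne) = sqrt(30) = 5.4772
Step 2: TM * sqrt(Ne) = 3.5 * 5.4772 = 19.1702
Step 3: TPM = 19.1702 * 39.37 = 755 twists/m

755 twists/m


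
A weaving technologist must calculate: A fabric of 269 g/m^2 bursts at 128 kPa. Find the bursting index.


Formula: Bursting Index = Bursting Strength / Fabric GSM
BI = 128 kPa / 269 g/m^2
BI = 0.476 kPa/(g/m^2)

0.476 kPa/(g/m^2)


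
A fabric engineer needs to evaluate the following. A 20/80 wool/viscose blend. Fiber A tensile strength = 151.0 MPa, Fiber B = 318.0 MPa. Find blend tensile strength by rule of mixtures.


Formula: Blend property = (fraction_A * property_A) + (fraction_B * property_B)
Step 1: Contribution A = 20/100 * 151.0 MPa = 30.2 MPa
Step 2: Contribution B = 80/100 * 318.0 MPa = 254.4 MPa
Step 3: Blend tensile strength = 30.2 + 254.4 = 284.6 MPa

284.6 MPa


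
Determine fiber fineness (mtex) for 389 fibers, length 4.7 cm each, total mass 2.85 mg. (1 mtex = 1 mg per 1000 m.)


Formula: fineness (mtex) = mass (mg) / total length (km) = (mass_mg / total_length_m) * 1000
Step 1: Convert fiber length: 4.7 cm = 0.047 m
Step 2: Total fiber length = 389 * 0.047 = 18.283 m
Step 3: Linear density = 2.85 mg / 18.283 m = 0.1559 mg/m
Step 4: fineness = 0.1559 * 1000 = 155.9 mtex

155.9 mtex


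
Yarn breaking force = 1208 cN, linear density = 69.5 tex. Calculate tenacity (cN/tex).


Formula: Tenacity = Breaking force / Linear density
Tenacity = 1208 cN / 69.5 tex
Tenacity = 17.38 cN/tex

17.38 cN/tex


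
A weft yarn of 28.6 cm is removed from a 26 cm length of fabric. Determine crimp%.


Formula: Crimp% = ((L_yarn - L_fabric) / L_fabric) * 100
Step 1: Extension = 28.6 - 26 = 2.6 cm
Step 2: Crimp% = (2.6 / 26) * 100
Step 3: Crimp% = 0.1 * 100 = 10.0%

10.0%


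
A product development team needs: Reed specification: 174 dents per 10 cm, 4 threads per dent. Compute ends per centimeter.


Formula: EPC = (dents per 10 cm * ends per dent) / 10
Step 1: Total ends per 10 cm = 174 * 4 = 696
Step 2: EPC = 696 / 10 = 69.6 ends/cm

69.6 ends/cm


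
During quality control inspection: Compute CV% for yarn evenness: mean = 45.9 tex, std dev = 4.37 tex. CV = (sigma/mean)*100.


Formula: CV% = (standard deviation / mean) * 100
Step 1: Ratio = 4.37 / 45.9 = 0.095207
Step 2: CV% = 0.095207 * 100 = 9.5207% ≈ 9.5%

9.5%


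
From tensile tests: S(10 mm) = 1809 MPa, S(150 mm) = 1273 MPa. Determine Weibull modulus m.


Formula: m = ln(L1/L2) / ln(S2/S1)
Step 1: ln(L1/L2) = ln(10/150) = -2.70805
Step 2: S2/S1 = 1273/1809 = 0.7037
Step 3: ln(S2/S1) = ln(0.7037) = -0.35140
Step 4: m = -2.70805 / -0.35140 = 7.71

7.71 (Weibull m)


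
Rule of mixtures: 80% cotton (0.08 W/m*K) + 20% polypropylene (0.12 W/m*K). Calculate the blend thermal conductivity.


Formula: Blend property = (fraction_A * property_A) + (fraction_B * property_B)
Step 1: Contribution A = 80/100 * 0.08 W/m*K = 0.064 W/m*K
Step 2: Contribution B = 20/100 * 0.12 W/m*K = 0.024 W/m*K
Step 3: Blend thermal conductivity = 0.064 + 0.024 = 0.088 W/m*K

0.088 W/m*K


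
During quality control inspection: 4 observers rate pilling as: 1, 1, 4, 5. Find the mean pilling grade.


Formula: Mean = sum / count
Sum = 1 + 1 + 4 + 5 = 11
Mean = 11 / 4 = 2.8

2.8


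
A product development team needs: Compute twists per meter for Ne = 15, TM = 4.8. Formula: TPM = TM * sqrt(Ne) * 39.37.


Formula: TPM = TM * sqrt(Ne) * 39.37
Step 1: sqrt(Ne) = sqrt(15) = 3.873
Step 2: TM * sqrt(Ne) = 4.8 * 3.873 = 18.5904
Step 3: TPM = 18.5904 * 39.37 = 732 twists/m

732 twists/m


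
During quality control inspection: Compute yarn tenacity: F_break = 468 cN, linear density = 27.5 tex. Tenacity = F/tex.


Formula: Tenacity = Breaking force / Linear density
Tenacity = 468 cN / 27.5 tex
Tenacity = 17.02 cN/tex

17.02 cN/tex


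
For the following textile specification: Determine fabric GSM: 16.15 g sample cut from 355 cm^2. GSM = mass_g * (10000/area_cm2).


Formula: GSM = mass_g / area_m2
Step 1: Convert area: 355 cm^2 = 355 / 10000 = 0.0355 m^2
Step 2: GSM = 16.15 g / 0.0355 m^2 = 454.9 g/m^2

454.9 g/m^2


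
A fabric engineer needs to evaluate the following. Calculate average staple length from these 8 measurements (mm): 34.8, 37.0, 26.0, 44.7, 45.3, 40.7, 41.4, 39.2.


Formula: Mean = sum of lengths / count
Sum = 34.8 + 37.0 + 26.0 + 44.7 + 45.3 + 40.7 + 41.4 + 39.2
Sum = 309.1 mm
Mean = 309.1 / 8 = 38.64 mm

38.64 mm


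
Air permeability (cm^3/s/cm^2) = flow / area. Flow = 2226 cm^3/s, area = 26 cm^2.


Formula: Air Permeability = Airflow / Test Area
AP = 2226 cm^3/s / 26 cm^2
AP = 85.6 cm^3/s/cm^2

85.6 cm^3/s/cm^2


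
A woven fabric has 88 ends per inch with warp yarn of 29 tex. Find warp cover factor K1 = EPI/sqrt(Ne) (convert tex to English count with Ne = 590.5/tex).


Formula: K1 = EPI / sqrt(Ne), with Ne = 590.5 / tex_warp
Step 1: Ne = 590.5 / 29 = 20.362
Step 2: sqrt(Ne) = sqrt(20.362) = 4.5124
Step 3: K1 = 88 / 4.5124 = 19.5

19.5


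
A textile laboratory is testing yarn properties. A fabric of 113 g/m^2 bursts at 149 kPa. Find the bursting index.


Formula: Bursting Index = Bursting Strength / Fabric GSM
BI = 149 kPa / 113 g/m^2
BI = 1.319 kPa/(g/m^2)

1.319 kPa/(g/m^2)


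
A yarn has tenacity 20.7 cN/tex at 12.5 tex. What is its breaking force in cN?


Formula: Breaking force = Tenacity * Linear density
F = 20.7 cN/tex * 12.5 tex
F = 258.75 cN

258.75 cN


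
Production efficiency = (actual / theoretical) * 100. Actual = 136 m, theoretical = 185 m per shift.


Formula: Efficiency% = (Actual output / Theoretical output) * 100
Efficiency% = (136 / 185) * 100
Efficiency% = 0.735135 * 100 = 73.5135% ≈ 73.5%

73.5%


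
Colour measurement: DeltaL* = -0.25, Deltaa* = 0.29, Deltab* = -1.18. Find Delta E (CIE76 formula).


Formula: Delta E = sqrt(dL*^2 + da*^2 + db*^2)
Step 1: dL*^2 = (-0.25)^2 = 0.0625
Step 2: da*^2 = 0.29^2 = 0.0841
Step 3: db*^2 = (-1.18)^2 = 1.3924
Step 4: Sum = 0.0625 + 0.0841 + 1.3924 = 1.539
Step 5: Delta E = sqrt(1.539) = 1.24

1.24 Delta E


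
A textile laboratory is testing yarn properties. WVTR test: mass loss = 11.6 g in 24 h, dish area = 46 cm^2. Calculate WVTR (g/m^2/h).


Formula: WVTR = mass_loss / (area * time)
Step 1: Convert area: 46 cm^2 = 0.0046 m^2
Step 2: WVTR = 11.6 g / (0.0046 m^2 * 24 h)
Step 3: WVTR = 11.6 / 0.1104 = 105.1 g/m^2/h

105.1 g/m^2/h


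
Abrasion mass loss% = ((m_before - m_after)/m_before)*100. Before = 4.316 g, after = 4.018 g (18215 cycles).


Formula: Mass loss% = ((m_before - m_after) / m_before) * 100
Step 1: Mass loss = 4.316 - 4.018 = 0.298 g
Step 2: Ratio = 0.298 / 4.316 = 0.0690454
Step 3: Mass loss% = 0.0690454 * 100 = 6.90454% ≈ 6.90%

6.90%


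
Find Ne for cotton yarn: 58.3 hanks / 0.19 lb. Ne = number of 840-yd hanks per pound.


Formula: Ne = hanks / mass_lb
Substituting: Ne = 58.3 / 0.19
Ne = 306.8

306.8 Ne


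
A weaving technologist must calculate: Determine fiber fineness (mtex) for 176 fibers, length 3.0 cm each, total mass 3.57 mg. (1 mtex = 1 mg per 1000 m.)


Formula: fineness (mtex) = mass (mg) / total length (km) = (mass_mg / total_length_m) * 1000
Step 1: Convert fiber length: 3.0 cm = 0.03 m
Step 2: Total fiber length = 176 * 0.03 = 5.28 m
Step 3: Linear density = 3.57 mg / 5.28 m = 0.6761 mg/m
Step 4: fineness = 0.6761 * 1000 = 676.1 mtex

676.1 mtex


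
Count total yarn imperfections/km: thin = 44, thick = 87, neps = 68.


Formula: Total = thin places + thick places + neps
Total = 44 + 87 + 68
Total = 199 imperfections/km

199 imperfections/km


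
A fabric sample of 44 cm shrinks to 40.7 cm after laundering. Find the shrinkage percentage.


Formula: Shrinkage% = ((L_before - L_after) / L_before) * 100
Step 1: Shrinkage = 44 - 40.7 = 3.3 cm
Step 2: Shrinkage% = (3.3 / 44) * 100
Step 3: Shrinkage% = 0.075 * 100 = 7.5%

7.5%


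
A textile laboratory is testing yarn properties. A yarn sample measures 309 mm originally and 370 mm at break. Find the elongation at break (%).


Formula: Elongation (%) = ((L_break - L0) / L0) * 100
Step 1: Extension = 370 - 309 = 61 mm
Step 2: Elongation = (61 / 309) * 100
Step 3: Elongation = 0.197411 * 100 = 19.7411% ≈ 19.7%

19.7%


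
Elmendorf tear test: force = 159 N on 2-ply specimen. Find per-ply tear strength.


Formula: Per-ply strength = Total force / Number of plies
Per-ply = 159 N / 2
Per-ply = 79.5 N

79.5 N


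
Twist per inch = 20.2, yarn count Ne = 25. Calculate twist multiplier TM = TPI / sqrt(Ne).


Formula: TM = TPI / sqrt(Ne)
Step 1: sqrt(Ne) = sqrt(25) = 5
Step 2: TM = 20.2 / 5 = 4.04

4.04 TM


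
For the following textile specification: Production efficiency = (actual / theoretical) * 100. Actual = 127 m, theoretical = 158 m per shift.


Formula: Efficiency% = (Actual output / Theoretical output) * 100
Efficiency% = (127 / 158) * 100
Efficiency% = 0.803797 * 100 = 80.3797% ≈ 80.4%

80.4%


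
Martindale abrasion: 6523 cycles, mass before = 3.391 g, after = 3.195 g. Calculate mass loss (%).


Formula: Mass loss% = ((m_before - m_after) / m_before) * 100
Step 1: Mass loss = 3.391 - 3.195 = 0.196 g
Step 2: Ratio = 0.196 / 3.391 = 0.0578001
Step 3: Mass loss% = 0.0578001 * 100 = 5.78001% ≈ 5.78%

5.78%


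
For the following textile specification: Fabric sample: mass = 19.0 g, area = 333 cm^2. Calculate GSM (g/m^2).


Formula: GSM = mass_g / area_m2
Step 1: Convert area: 333 cm^2 = 333 / 10000 = 0.0333 m^2
Step 2: GSM = 19.0 g / 0.0333 m^2 = 570.6 g/m^2

570.6 g/m^2


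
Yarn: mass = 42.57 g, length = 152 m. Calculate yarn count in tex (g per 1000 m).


Formula: Tex = (mass_g / length_m) * 1000
Substituting: Tex = (42.57 / 152) * 1000
Intermediate: 42.57 / 152 = 0.28006579 g/m
Tex = 0.28006579 * 1000 = 280.07 tex

280.07 tex


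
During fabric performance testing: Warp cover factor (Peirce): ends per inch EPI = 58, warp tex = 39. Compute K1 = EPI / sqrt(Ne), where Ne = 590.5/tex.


Formula: K1 = EPI / sqrt(Ne), with Ne = 590.5 / tex_warp
Step 1: Ne = 590.5 / 39 = 15.141
Step 2: sqrt(Ne) = sqrt(15.141) = 3.8911
Step 3: K1 = 58 / 3.8911 = 14.9

14.9


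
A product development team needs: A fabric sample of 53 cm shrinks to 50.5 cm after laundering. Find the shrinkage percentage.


Formula: Shrinkage% = ((L_before - L_after) / L_before) * 100
Step 1: Shrinkage = 53 - 50.5 = 2.5 cm
Step 2: Shrinkage% = (2.5 / 53) * 100
Step 3: Shrinkage% = 0.04717 * 100 = 4.717% ≈ 4.7%

4.7%


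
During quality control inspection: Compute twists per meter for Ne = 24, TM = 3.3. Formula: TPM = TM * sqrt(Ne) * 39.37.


Formula: TPM = TM * sqrt(Ne) * 39.37
Step 1: sqrt(Ne) = sqrt(24) = 4.899
Step 2: TM * sqrt(Ne) = 3.3 * 4.899 = 16.1667
Step 3: TPM = 16.1667 * 39.37 = 636 twists/m

636 twists/m


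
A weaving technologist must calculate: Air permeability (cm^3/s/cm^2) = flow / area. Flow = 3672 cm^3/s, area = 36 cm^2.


Formula: Air Permeability = Airflow / Test Area
AP = 3672 cm^3/s / 36 cm^2
AP = 102.0 cm^3/s/cm^2

102.0 cm^3/s/cm^2


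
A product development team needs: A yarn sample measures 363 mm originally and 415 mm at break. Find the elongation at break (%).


Formula: Elongation (%) = ((L_break - L0) / L0) * 100
Step 1: Extension = 415 - 363 = 52 mm
Step 2: Elongation = (52 / 363) * 100
Step 3: Elongation = 0.143251 * 100 = 14.3251% ≈ 14.3%

14.3%


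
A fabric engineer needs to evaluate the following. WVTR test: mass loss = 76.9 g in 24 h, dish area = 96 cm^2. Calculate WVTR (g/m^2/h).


Formula: WVTR = mass_loss / (area * time)
Step 1: Convert area: 96 cm^2 = 0.0096 m^2
Step 2: WVTR = 76.9 g / (0.0096 m^2 * 24 h)
Step 3: WVTR = 76.9 / 0.2304 = 333.8 g/m^2/h

333.8 g/m^2/h


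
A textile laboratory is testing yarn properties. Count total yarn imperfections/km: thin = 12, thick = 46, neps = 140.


Formula: Total = thin places + thick places + neps
Total = 12 + 46 + 140
Total = 198 imperfections/km

198 imperfections/km


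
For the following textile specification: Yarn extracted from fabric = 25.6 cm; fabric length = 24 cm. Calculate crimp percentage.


Formula: Crimp% = ((L_yarn - L_fabric) / L_fabric) * 100
Step 1: Extension = 25.6 - 24 = 1.6 cm
Step 2: Crimp% = (1.6 / 24) * 100
Step 3: Crimp% = 0.066667 * 100 = 6.6667% ≈ 6.7%

6.7%


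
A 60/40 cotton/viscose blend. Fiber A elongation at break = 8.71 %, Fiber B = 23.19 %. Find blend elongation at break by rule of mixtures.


Formula: Blend property = (fraction_A * property_A) + (fraction_B * property_B)
Step 1: Contribution A = 60/100 * 8.71 % = 5.226 %
Step 2: Contribution B = 40/100 * 23.19 % = 9.276 %
Step 3: Blend elongation at break = 5.226 + 9.276 = 14.502 %

14.502 %


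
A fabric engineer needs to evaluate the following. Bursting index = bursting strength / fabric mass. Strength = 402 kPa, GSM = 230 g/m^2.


Formula: Bursting Index = Bursting Strength / Fabric GSM
BI = 402 kPa / 230 g/m^2
BI = 1.748 kPa/(g/m^2)

1.748 kPa/(g/m^2)


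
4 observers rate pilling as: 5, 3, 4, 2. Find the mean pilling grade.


Formula: Mean = sum / count
Sum = 5 + 3 + 4 + 2 = 14
Mean = 14 / 4 = 3.5

3.5


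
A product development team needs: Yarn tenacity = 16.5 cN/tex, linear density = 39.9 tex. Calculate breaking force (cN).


Formula: Breaking force = Tenacity * Linear density
F = 16.5 cN/tex * 39.9 tex
F = 658.35 cN

658.35 cN


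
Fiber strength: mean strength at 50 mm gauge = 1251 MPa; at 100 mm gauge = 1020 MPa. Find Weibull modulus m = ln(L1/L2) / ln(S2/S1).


Formula: m = ln(L1/L2) / ln(S2/S1)
Step 1: ln(L1/L2) = ln(50/100) = -0.69315
Step 2: S2/S1 = 1020/1251 = 0.81535
Step 3: ln(S2/S1) = ln(0.81535) = -0.20414
Step 4: m = -0.69315 / -0.20414 = 3.40

3.40 (Weibull m)


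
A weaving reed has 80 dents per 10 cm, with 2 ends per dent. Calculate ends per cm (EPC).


Formula: EPC = (dents per 10 cm * ends per dent) / 10
Step 1: Total ends per 10 cm = 80 * 2 = 160
Step 2: EPC = 160 / 10 = 16.0 ends/cm

16.0 ends/cm


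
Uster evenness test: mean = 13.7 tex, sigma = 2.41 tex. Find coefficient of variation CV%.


Formula: CV% = (standard deviation / mean) * 100
Step 1: Ratio = 2.41 / 13.7 = 0.175912
Step 2: CV% = 0.175912 * 100 = 17.5912% ≈ 17.6%

17.6%


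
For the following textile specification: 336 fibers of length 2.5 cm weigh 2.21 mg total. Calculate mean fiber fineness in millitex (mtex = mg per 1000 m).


Formula: fineness (mtex) = mass (mg) / total length (km) = (mass_mg / total_length_m) * 1000
Step 1: Convert fiber length: 2.5 cm = 0.025 m
Step 2: Total fiber length = 336 * 0.025 = 8.4 m
Step 3: Linear density = 2.21 mg / 8.4 m = 0.2631 mg/m
Step 4: fineness = 0.2631 * 1000 = 263.1 mtex

263.1 mtex


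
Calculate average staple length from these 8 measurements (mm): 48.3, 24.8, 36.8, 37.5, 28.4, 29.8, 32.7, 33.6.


Formula: Mean = sum of lengths / count
Sum = 48.3 + 24.8 + 36.8 + 37.5 + 28.4 + 29.8 + 32.7 + 33.6
Sum = 271.9 mm
Mean = 271.9 / 8 = 33.99 mm

33.99 mm


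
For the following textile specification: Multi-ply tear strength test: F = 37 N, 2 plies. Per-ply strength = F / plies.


Formula: Per-ply strength = Total force / Number of plies
Per-ply = 37 N / 2
Per-ply = 18.5 N

18.5 N


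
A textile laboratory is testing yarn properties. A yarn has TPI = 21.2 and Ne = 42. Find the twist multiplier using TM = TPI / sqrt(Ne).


Formula: TM = TPI / sqrt(Ne)
Step 1: sqrt(Ne) = sqrt(42) = 6.4807
Step 2: TM = 21.2 / 6.4807 = 3.27

3.27 TM


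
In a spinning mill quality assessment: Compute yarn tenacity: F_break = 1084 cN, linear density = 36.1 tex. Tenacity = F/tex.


Formula: Tenacity = Breaking force / Linear density
Tenacity = 1084 cN / 36.1 tex
Tenacity = 30.03 cN/tex

30.03 cN/tex


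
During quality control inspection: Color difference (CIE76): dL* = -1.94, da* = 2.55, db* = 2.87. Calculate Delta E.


Formula: Delta E = sqrt(dL*^2 + da*^2 + db*^2)
Step 1: dL*^2 = (-1.94)^2 = 3.7636
Step 2: da*^2 = 2.55^2 = 6.5025
Step 3: db*^2 = 2.87^2 = 8.2369
Step 4: Sum = 3.7636 + 6.5025 + 8.2369 = 18.503
Step 5: Delta E = sqrt(18.503) = 4.3

4.3 Delta E


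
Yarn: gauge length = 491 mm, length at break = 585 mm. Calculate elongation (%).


Formula: Elongation (%) = ((L_break - L0) / L0) * 100
Step 1: Extension = 585 - 491 = 94 mm
Step 2: Elongation = (94 / 491) * 100
Step 3: Elongation = 0.191446 * 100 = 19.1446% ≈ 19.1%

19.1%


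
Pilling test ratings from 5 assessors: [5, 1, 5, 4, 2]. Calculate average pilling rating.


Formula: Mean = sum / count
Sum = 5 + 1 + 5 + 4 + 2 = 17
Mean = 17 / 5 = 3.4

3.4


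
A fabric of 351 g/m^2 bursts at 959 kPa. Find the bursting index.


Formula: Bursting Index = Bursting Strength / Fabric GSM
BI = 959 kPa / 351 g/m^2
BI = 2.732 kPa/(g/m^2)

2.732 kPa/(g/m^2)


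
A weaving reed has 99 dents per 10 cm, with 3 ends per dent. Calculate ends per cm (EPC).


Formula: EPC = (dents per 10 cm * ends per dent) / 10
Step 1: Total ends per 10 cm = 99 * 3 = 297
Step 2: EPC = 297 / 10 = 29.7 ends/cm

29.7 ends/cm


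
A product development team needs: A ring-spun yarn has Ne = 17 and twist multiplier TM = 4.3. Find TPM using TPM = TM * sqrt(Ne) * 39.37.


Formula: TPM = TM * sqrt(Ne) * 39.37
Step 1: sqrt(Ne) = sqrt(17) = 4.1231
Step 2: TM * sqrt(Ne) = 4.3 * 4.1231 = 17.7293
Step 3: TPM = 17.7293 * 39.37 = 698 twists/m

698 twists/m


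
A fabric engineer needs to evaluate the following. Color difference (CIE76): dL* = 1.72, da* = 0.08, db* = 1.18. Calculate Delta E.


Formula: Delta E = sqrt(dL*^2 + da*^2 + db*^2)
Step 1: dL*^2 = 1.72^2 = 2.9584
Step 2: da*^2 = 0.08^2 = 0.0064
Step 3: db*^2 = 1.18^2 = 1.3924
Step 4: Sum = 2.9584 + 0.0064 + 1.3924 = 4.3572
Step 5: Delta E = sqrt(4.3572) = 2.09

2.09 Delta E


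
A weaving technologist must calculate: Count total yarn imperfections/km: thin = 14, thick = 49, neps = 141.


Formula: Total = thin places + thick places + neps
Total = 14 + 49 + 141
Total = 204 imperfections/km

204 imperfections/km


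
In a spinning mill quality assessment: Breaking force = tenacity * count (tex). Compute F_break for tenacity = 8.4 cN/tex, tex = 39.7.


Formula: Breaking force = Tenacity * Linear density
F = 8.4 cN/tex * 39.7 tex
F = 333.48 cN

333.48 cN


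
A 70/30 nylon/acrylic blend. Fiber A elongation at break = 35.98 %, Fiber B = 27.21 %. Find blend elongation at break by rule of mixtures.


Formula: Blend property = (fraction_A * property_A) + (fraction_B * property_B)
Step 1: Contribution A = 70/100 * 35.98 % = 25.186 %
Step 2: Contribution B = 30/100 * 27.21 % = 8.163 %
Step 3: Blend elongation at break = 25.186 + 8.163 = 33.349 %

33.349 %


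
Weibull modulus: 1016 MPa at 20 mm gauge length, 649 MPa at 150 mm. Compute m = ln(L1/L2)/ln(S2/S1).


Formula: m = ln(L1/L2) / ln(S2/S1)
Step 1: ln(L1/L2) = ln(20/150) = -2.01490
Step 2: S2/S1 = 649/1016 = 0.63878
Step 3: ln(S2/S1) = ln(0.63878) = -0.44820
Step 4: m = -2.01490 / -0.44820 = 4.50

4.50 (Weibull m)


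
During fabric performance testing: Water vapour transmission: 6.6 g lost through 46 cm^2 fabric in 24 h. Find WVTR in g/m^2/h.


Formula: WVTR = mass_loss / (area * time)
Step 1: Convert area: 46 cm^2 = 0.0046 m^2
Step 2: WVTR = 6.6 g / (0.0046 m^2 * 24 h)
Step 3: WVTR = 6.6 / 0.1104 = 59.8 g/m^2/h

59.8 g/m^2/h


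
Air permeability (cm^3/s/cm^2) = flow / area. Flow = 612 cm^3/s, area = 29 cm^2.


Formula: Air Permeability = Airflow / Test Area
AP = 612 cm^3/s / 29 cm^2
AP = 21.1 cm^3/s/cm^2

21.1 cm^3/s/cm^2


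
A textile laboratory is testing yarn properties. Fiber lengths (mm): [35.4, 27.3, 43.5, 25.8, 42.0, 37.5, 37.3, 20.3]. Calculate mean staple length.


Formula: Mean = sum of lengths / count
Sum = 35.4 + 27.3 + 43.5 + 25.8 + 42.0 + 37.5 + 37.3 + 20.3
Sum = 269.1 mm
Mean = 269.1 / 8 = 33.64 mm

33.64 mm


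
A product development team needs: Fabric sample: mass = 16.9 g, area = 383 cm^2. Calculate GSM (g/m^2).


Formula: GSM = mass_g / area_m2
Step 1: Convert area: 383 cm^2 = 383 / 10000 = 0.0383 m^2
Step 2: GSM = 16.9 g / 0.0383 m^2 = 441.3 g/m^2

441.3 g/m^2


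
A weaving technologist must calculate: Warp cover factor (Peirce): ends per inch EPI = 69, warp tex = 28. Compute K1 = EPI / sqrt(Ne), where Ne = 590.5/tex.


Formula: K1 = EPI / sqrt(Ne), with Ne = 590.5 / tex_warp
Step 1: Ne = 590.5 / 28 = 21.089
Step 2: sqrt(Ne) = sqrt(21.089) = 4.5923
Step 3: K1 = 69 / 4.5923 = 15.0

15.0


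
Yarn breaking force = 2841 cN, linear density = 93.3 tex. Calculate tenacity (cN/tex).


Formula: Tenacity = Breaking force / Linear density
Tenacity = 2841 cN / 93.3 tex
Tenacity = 30.45 cN/tex

30.45 cN/tex


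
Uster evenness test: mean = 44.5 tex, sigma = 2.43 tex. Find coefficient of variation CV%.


Formula: CV% = (standard deviation / mean) * 100
Step 1: Ratio = 2.43 / 44.5 = 0.054607
Step 2: CV% = 0.054607 * 100 = 5.4607% ≈ 5.5%

5.5%


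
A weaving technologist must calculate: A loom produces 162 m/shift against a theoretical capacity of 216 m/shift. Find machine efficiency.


Formula: Efficiency% = (Actual output / Theoretical output) * 100
Efficiency% = (162 / 216) * 100
Efficiency% = 0.75 * 100 = 75.0%

75.0%


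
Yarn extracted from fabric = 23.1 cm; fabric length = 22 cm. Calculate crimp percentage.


Formula: Crimp% = ((L_yarn - L_fabric) / L_fabric) * 100
Step 1: Extension = 23.1 - 22 = 1.1 cm
Step 2: Crimp% = (1.1 / 22) * 100
Step 3: Crimp% = 0.05 * 100 = 5.0%

5.0%


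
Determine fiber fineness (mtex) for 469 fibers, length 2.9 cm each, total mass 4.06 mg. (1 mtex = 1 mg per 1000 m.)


Formula: fineness (mtex) = mass (mg) / total length (km) = (mass_mg / total_length_m) * 1000
Step 1: Convert fiber length: 2.9 cm = 0.029 m
Step 2: Total fiber length = 469 * 0.029 = 13.601 m
Step 3: Linear density = 4.06 mg / 13.601 m = 0.2985 mg/m
Step 4: fineness = 0.2985 * 1000 = 298.5 mtex

298.5 mtex


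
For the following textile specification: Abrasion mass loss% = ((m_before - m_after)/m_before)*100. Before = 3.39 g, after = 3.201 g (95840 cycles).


Formula: Mass loss% = ((m_before - m_after) / m_before) * 100
Step 1: Mass loss = 3.39 - 3.201 = 0.189 g
Step 2: Ratio = 0.189 / 3.39 = 0.0557522
Step 3: Mass loss% = 0.0557522 * 100 = 5.57522% ≈ 5.58%

5.58%


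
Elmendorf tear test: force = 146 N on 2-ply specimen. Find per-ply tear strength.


Formula: Per-ply strength = Total force / Number of plies
Per-ply = 146 N / 2
Per-ply = 73 N

73 N


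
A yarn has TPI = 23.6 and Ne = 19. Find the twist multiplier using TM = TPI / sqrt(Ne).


Formula: TM = TPI / sqrt(Ne)
Step 1: sqrt(Ne) = sqrt(19) = 4.3589
Step 2: TM = 23.6 / 4.3589 = 5.41

5.41 TM


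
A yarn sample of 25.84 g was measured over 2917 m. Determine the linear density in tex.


Formula: Tex = (mass_g / length_m) * 1000
Substituting: Tex = (25.84 / 2917) * 1000
Intermediate: 25.84 / 2917 = 0.00885842 g/m
Tex = 0.00885842 * 1000 = 8.86 tex

8.86 tex


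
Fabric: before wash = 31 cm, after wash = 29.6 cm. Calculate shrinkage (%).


Formula: Shrinkage% = ((L_before - L_after) / L_before) * 100
Step 1: Shrinkage = 31 - 29.6 = 1.4 cm
Step 2: Shrinkage% = (1.4 / 31) * 100
Step 3: Shrinkage% = 0.045161 * 100 = 4.5161% ≈ 4.5%

4.5%


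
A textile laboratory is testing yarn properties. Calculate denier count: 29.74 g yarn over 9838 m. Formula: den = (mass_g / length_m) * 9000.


Formula: den = (mass_g / length_m) * 9000
Substituting: den = (29.74 / 9838) * 9000
Intermediate: 29.74 / 9838 = 0.00302297 g/m
den = 0.00302297 * 9000 = 27.2 denier

27.2 denier


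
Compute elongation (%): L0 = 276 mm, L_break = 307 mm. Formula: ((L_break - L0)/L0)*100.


Formula: Elongation (%) = ((L_break - L0) / L0) * 100
Step 1: Extension = 307 - 276 = 31 mm
Step 2: Elongation = (31 / 276) * 100
Step 3: Elongation = 0.112319 * 100 = 11.2319% ≈ 11.2%

11.2%


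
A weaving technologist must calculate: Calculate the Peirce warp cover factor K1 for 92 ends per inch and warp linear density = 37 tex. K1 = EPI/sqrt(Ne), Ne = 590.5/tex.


Formula: K1 = EPI / sqrt(Ne), with Ne = 590.5 / tex_warp
Step 1: Ne = 590.5 / 37 = 15.959
Step 2: sqrt(Ne) = sqrt(15.959) = 3.9949
Step 3: K1 = 92 / 3.9949 = 23.0

23.0


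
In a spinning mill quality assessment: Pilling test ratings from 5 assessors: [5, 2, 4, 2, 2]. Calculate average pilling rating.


Formula: Mean = sum / count
Sum = 5 + 2 + 4 + 2 + 2 = 15
Mean = 15 / 5 = 3.0

3.0


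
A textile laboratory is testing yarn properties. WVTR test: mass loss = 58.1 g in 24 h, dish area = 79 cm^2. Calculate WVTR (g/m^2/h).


Formula: WVTR = mass_loss / (area * time)
Step 1: Convert area: 79 cm^2 = 0.0079 m^2
Step 2: WVTR = 58.1 g / (0.0079 m^2 * 24 h)
Step 3: WVTR = 58.1 / 0.1896 = 306.4 g/m^2/h

306.4 g/m^2/h


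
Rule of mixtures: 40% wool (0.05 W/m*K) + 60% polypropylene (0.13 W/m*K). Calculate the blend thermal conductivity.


Formula: Blend property = (fraction_A * property_A) + (fraction_B * property_B)
Step 1: Contribution A = 40/100 * 0.05 W/m*K = 0.02 W/m*K
Step 2: Contribution B = 60/100 * 0.13 W/m*K = 0.078 W/m*K
Step 3: Blend thermal conductivity = 0.02 + 0.078 = 0.098 W/m*K

0.098 W/m*K


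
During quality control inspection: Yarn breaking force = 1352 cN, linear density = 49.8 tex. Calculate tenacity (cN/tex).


Formula: Tenacity = Breaking force / Linear density
Tenacity = 1352 cN / 49.8 tex
Tenacity = 27.15 cN/tex

27.15 cN/tex


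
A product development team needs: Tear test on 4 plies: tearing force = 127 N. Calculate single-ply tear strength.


Formula: Per-ply strength = Total force / Number of plies
Per-ply = 127 N / 4
Per-ply = 31.75 N

31.75 N


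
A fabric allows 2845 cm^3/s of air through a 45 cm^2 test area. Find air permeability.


Formula: Air Permeability = Airflow / Test Area
AP = 2845 cm^3/s / 45 cm^2
AP = 63.2 cm^3/s/cm^2

63.2 cm^3/s/cm^2


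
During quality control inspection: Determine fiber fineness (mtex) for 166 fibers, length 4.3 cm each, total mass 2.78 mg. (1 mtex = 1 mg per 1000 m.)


Formula: fineness (mtex) = mass (mg) / total length (km) = (mass_mg / total_length_m) * 1000
Step 1: Convert fiber length: 4.3 cm = 0.043 m
Step 2: Total fiber length = 166 * 0.043 = 7.138 m
Step 3: Linear density = 2.78 mg / 7.138 m = 0.3895 mg/m
Step 4: fineness = 0.3895 * 1000 = 389.5 mtex

389.5 mtex


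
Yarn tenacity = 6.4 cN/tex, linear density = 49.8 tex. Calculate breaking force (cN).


Formula: Breaking force = Tenacity * Linear density
F = 6.4 cN/tex * 49.8 tex
F = 318.72 cN

318.72 cN


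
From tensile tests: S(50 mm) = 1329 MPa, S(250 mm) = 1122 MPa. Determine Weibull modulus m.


Formula: m = ln(L1/L2) / ln(S2/S1)
Step 1: ln(L1/L2) = ln(50/250) = -1.60944
Step 2: S2/S1 = 1122/1329 = 0.84424
Step 3: ln(S2/S1) = ln(0.84424) = -0.16932
Step 4: m = -1.60944 / -0.16932 = 9.51

9.51 (Weibull m)


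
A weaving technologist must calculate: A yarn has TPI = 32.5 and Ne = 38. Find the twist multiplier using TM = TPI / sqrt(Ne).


Formula: TM = TPI / sqrt(Ne)
Step 1: sqrt(Ne) = sqrt(38) = 6.1644
Step 2: TM = 32.5 / 6.1644 = 5.27

5.27 TM


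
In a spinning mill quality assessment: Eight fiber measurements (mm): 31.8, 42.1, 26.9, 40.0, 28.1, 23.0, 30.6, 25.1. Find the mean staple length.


Formula: Mean = sum of lengths / count
Sum = 31.8 + 42.1 + 26.9 + 40.0 + 28.1 + 23.0 + 30.6 + 25.1
Sum = 247.6 mm
Mean = 247.6 / 8 = 30.95 mm

30.95 mm


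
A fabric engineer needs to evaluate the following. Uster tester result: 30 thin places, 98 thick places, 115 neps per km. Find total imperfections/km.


Formula: Total = thin places + thick places + neps
Total = 30 + 98 + 115
Total = 243 imperfections/km

243 imperfections/km


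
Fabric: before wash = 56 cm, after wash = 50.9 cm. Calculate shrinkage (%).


Formula: Shrinkage% = ((L_before - L_after) / L_before) * 100
Step 1: Shrinkage = 56 - 50.9 = 5.1 cm
Step 2: Shrinkage% = (5.1 / 56) * 100
Step 3: Shrinkage% = 0.091071 * 100 = 9.1071% ≈ 9.1%

9.1%


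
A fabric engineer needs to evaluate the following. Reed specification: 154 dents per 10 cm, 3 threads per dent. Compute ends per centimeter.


Formula: EPC = (dents per 10 cm * ends per dent) / 10
Step 1: Total ends per 10 cm = 154 * 3 = 462
Step 2: EPC = 462 / 10 = 46.2 ends/cm

46.2 ends/cm


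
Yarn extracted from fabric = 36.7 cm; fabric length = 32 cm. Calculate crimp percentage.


Formula: Crimp% = ((L_yarn - L_fabric) / L_fabric) * 100
Step 1: Extension = 36.7 - 32 = 4.7 cm
Step 2: Crimp% = (4.7 / 32) * 100
Step 3: Crimp% = 0.146875 * 100 = 14.6875% ≈ 14.7%

14.7%


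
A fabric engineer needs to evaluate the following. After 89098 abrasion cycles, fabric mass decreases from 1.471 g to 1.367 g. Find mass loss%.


Formula: Mass loss% = ((m_before - m_after) / m_before) * 100
Step 1: Mass loss = 1.471 - 1.367 = 0.104 g
Step 2: Ratio = 0.104 / 1.471 = 0.0707002
Step 3: Mass loss% = 0.0707002 * 100 = 7.07002% ≈ 7.07%

7.07%


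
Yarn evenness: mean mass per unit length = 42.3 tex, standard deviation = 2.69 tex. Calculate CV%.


Formula: CV% = (standard deviation / mean) * 100
Step 1: Ratio = 2.69 / 42.3 = 0.063593
Step 2: CV% = 0.063593 * 100 = 6.3593% ≈ 6.4%

6.4%


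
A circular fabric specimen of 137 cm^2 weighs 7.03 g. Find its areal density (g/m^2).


Formula: GSM = mass_g / area_m2
Step 1: Convert area: 137 cm^2 = 137 / 10000 = 0.0137 m^2
Step 2: GSM = 7.03 g / 0.0137 m^2 = 513.1 g/m^2

513.1 g/m^2


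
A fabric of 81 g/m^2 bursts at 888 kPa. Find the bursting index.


Formula: Bursting Index = Bursting Strength / Fabric GSM
BI = 888 kPa / 81 g/m^2
BI = 10.963 kPa/(g/m^2)

10.963 kPa/(g/m^2)


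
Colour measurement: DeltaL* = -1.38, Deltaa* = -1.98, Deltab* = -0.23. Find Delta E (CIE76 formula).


Formula: Delta E = sqrt(dL*^2 + da*^2 + db*^2)
Step 1: dL*^2 = (-1.38)^2 = 1.9044
Step 2: da*^2 = (-1.98)^2 = 3.9204
Step 3: db*^2 = (-0.23)^2 = 0.0529
Step 4: Sum = 1.9044 + 3.9204 + 0.0529 = 5.8777
Step 5: Delta E = sqrt(5.8777) = 2.42

2.42 Delta E


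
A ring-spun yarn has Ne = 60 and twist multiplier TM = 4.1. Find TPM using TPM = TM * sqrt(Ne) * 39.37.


Formula: TPM = TM * sqrt(Ne) * 39.37
Step 1: sqrt(Ne) = sqrt(60) = 7.746
Step 2: TM * sqrt(Ne) = 4.1 * 7.746 = 31.7586
Step 3: TPM = 31.7586 * 39.37 = 1250 twists/m

1250 twists/m


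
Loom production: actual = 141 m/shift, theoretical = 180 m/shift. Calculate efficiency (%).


Formula: Efficiency% = (Actual output / Theoretical output) * 100
Efficiency% = (141 / 180) * 100
Efficiency% = 0.783333 * 100 = 78.3333% ≈ 78.3%

78.3%


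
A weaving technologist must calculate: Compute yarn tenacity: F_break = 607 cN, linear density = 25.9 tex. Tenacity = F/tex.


Formula: Tenacity = Breaking force / Linear density
Tenacity = 607 cN / 25.9 tex
Tenacity = 23.44 cN/tex

23.44 cN/tex


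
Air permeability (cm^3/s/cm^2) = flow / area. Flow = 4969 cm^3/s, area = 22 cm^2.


Formula: Air Permeability = Airflow / Test Area
AP = 4969 cm^3/s / 22 cm^2
AP = 225.9 cm^3/s/cm^2

225.9 cm^3/s/cm^2


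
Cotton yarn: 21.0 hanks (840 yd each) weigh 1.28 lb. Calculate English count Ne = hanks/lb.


Formula: Ne = hanks / mass_lb
Substituting: Ne = 21.0 / 1.28
Ne = 16.4

16.4 Ne


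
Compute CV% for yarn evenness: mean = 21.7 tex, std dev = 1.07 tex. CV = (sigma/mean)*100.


Formula: CV% = (standard deviation / mean) * 100
Step 1: Ratio = 1.07 / 21.7 = 0.049309
Step 2: CV% = 0.049309 * 100 = 4.9309% ≈ 4.9%

4.9%


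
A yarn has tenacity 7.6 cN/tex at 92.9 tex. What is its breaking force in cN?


Formula: Breaking force = Tenacity * Linear density
F = 7.6 cN/tex * 92.9 tex
F = 706.04 cN

706.04 cN
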